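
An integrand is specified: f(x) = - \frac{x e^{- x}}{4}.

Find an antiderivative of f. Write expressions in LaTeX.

Recognize the product-rule pattern: f = u'v + uv' with u = \frac{x}{4} + \frac{1}{4}, v = e^{- x}, so integration by parts undoes it.
Check: d/dx[\frac{\left(x + 1\right) e^{- x}}{4}] = - \frac{x e^{- x}}{4} = f(x).

An antiderivative is F(x) = \frac{\left(x + 1\right) e^{- x}}{4}.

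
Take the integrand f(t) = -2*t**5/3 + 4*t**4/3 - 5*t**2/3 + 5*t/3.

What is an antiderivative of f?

An antiderivative is F(t) = -t**2*(10*t**4 - 24*t**3 + 50*t - 75)/90.

Integrate term by term and add the pieces.
Check: d/dt[-t**2*(10*t**4 - 24*t**3 + 50*t - 75)/90] = -2*t**5/3 + 4*t**4/3 - 5*t**2/3 + 5*t/3 = f(t).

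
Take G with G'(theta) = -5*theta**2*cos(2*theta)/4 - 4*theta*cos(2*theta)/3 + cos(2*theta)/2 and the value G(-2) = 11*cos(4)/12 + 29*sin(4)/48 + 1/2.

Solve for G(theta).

The integrand splits into summands that can be handled one at a time.
A general antiderivative is -5*theta**2*sin(2*theta)/8 - 2*theta*sin(2*theta)/3 - 5*theta*cos(2*theta)/8 + 9*sin(2*theta)/16 - cos(2*theta)/3 + C.
The condition gives C = 11*cos(4)/12 + 29*sin(4)/48 + 1/2 - (11*cos(4)/12 + 29*sin(4)/48) = 1/2.
So G(theta) = -5*theta**2*sin(2*theta)/8 - 2*theta*sin(2*theta)/3 - 5*theta*cos(2*theta)/8 + 9*sin(2*theta)/16 - cos(2*theta)/3 + 1/2.
Check: d/dtheta[-5*theta**2*sin(2*theta)/8 - 2*theta*sin(2*theta)/3 - 5*theta*cos(2*theta)/8 + 9*sin(2*theta)/16 - cos(2*theta)/3 + 1/2] = -5*theta**2*cos(2*theta)/4 - 4*theta*cos(2*theta)/3 + cos(2*theta)/2 = G'(theta).

G(theta) = -5*theta**2*sin(2*theta)/8 - 2*theta*sin(2*theta)/3 - 5*theta*cos(2*theta)/8 + 9*sin(2*theta)/16 - cos(2*theta)/3 + 1/2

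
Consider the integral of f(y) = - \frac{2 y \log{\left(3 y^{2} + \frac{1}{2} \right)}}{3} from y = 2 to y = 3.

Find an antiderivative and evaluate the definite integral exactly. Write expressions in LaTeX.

Antiderivative: F(y) = - \frac{y^{2} \log{\left(3 y^{2} + \frac{1}{2} \right)}}{3} + \frac{y^{2}}{3} - \frac{\log{\left(6 y^{2} + 1 \right)}}{18}; value = - 3 \log{\left(\frac{55}{2} \right)} - \frac{\log{\left(55 \right)}}{18} + \frac{\log{\left(25 \right)}}{18} + \frac{5}{3} + \frac{4 \log{\left(\frac{25}{2} \right)}}{3}

Recover f(y) by differentiating a candidate F(y); any mismatch rules it out.
F(y) = - \frac{y^{2} \log{\left(3 y^{2} + \frac{1}{2} \right)}}{3} + \frac{y^{2}}{3} - \frac{\log{\left(6 y^{2} + 1 \right)}}{18} is an antiderivative of f.
Check: d/dy[- \frac{y^{2} \log{\left(3 y^{2} + \frac{1}{2} \right)}}{3} + \frac{y^{2}}{3} - \frac{\log{\left(6 y^{2} + 1 \right)}}{18}] = - \frac{2 y \log{\left(3 y^{2} + \frac{1}{2} \right)}}{3} = f(y).
F(3) = - 3 \log{\left(\frac{55}{2} \right)} - \frac{\log{\left(55 \right)}}{18} + 3; F(2) = - \frac{4 \log{\left(\frac{25}{2} \right)}}{3} - \frac{\log{\left(25 \right)}}{18} + \frac{4}{3}.
Integral = F(3) - F(2) = - 3 \log{\left(\frac{55}{2} \right)} - \frac{\log{\left(55 \right)}}{18} + \frac{\log{\left(25 \right)}}{18} + \frac{5}{3} + \frac{4 \log{\left(\frac{25}{2} \right)}}{3}.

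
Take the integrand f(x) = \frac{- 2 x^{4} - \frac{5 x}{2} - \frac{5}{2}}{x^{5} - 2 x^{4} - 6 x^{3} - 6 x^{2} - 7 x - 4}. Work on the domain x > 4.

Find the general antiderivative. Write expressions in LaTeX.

The denominator factors as 2 \left(x - 4\right) \left(x + 1\right)^{2} \left(x^{2} + 1\right); partial fractions split f into directly integrable pieces: - \frac{31 x - 29}{68 \left(x^{2} + 1\right)} - \frac{31}{100 \left(x + 1\right)} + \frac{1}{5 \left(x + 1\right)^{2}} - \frac{1049}{850 \left(x - 4\right)}.
Check: d/dx[\frac{- 4196 \left(x + 1\right) \log{\left(x - 4 \right)} - 1054 \left(x + 1\right) \log{\left(x + 1 \right)} - 775 \left(x + 1\right) \log{\left(x^{2} + 1 \right)} + 1450 \left(x + 1\right) \operatorname{atan}{\left(x \right)} - 680}{3400 \left(x + 1\right)}] = \frac{- 4 x^{4} - 5 x - 5}{2 x^{5} - 4 x^{4} - 12 x^{3} - 12 x^{2} - 14 x - 8}, which equals f(x).

F(x) = \frac{- 4196 \left(x + 1\right) \log{\left(x - 4 \right)} - 1054 \left(x + 1\right) \log{\left(x + 1 \right)} - 775 \left(x + 1\right) \log{\left(x^{2} + 1 \right)} + 1450 \left(x + 1\right) \operatorname{atan}{\left(x \right)} - 680}{3400 \left(x + 1\right)} + C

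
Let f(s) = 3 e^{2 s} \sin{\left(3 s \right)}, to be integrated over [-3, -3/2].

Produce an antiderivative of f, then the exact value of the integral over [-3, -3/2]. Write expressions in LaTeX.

Antiderivative: F(s) = \frac{6 e^{2 s} \sin{\left(3 s \right)}}{13} - \frac{9 e^{2 s} \cos{\left(3 s \right)}}{13}; value = \frac{9 \cos{\left(9 \right)}}{13 e^{6}} + \frac{6 \sin{\left(9 \right)}}{13 e^{6}} - \frac{9 \cos{\left(\frac{9}{2} \right)}}{13 e^{3}} - \frac{6 \sin{\left(\frac{9}{2} \right)}}{13 e^{3}}

A candidate is checked by its d/ds: the result must match f(s).
F(s) = \frac{6 e^{2 s} \sin{\left(3 s \right)}}{13} - \frac{9 e^{2 s} \cos{\left(3 s \right)}}{13} is an antiderivative of f.
Check: d/ds[\frac{6 e^{2 s} \sin{\left(3 s \right)}}{13} - \frac{9 e^{2 s} \cos{\left(3 s \right)}}{13}] = 3 e^{2 s} \sin{\left(3 s \right)} = f(s).
F(-3/2) = - \frac{9 \cos{\left(\frac{9}{2} \right)}}{13 e^{3}} - \frac{6 \sin{\left(\frac{9}{2} \right)}}{13 e^{3}}; F(-3) = - \frac{6 \sin{\left(9 \right)}}{13 e^{6}} - \frac{9 \cos{\left(9 \right)}}{13 e^{6}}.
Integral = F(-3/2) - F(-3) = \frac{9 \cos{\left(9 \right)}}{13 e^{6}} + \frac{6 \sin{\left(9 \right)}}{13 e^{6}} - \frac{9 \cos{\left(\frac{9}{2} \right)}}{13 e^{3}} - \frac{6 \sin{\left(\frac{9}{2} \right)}}{13 e^{3}}.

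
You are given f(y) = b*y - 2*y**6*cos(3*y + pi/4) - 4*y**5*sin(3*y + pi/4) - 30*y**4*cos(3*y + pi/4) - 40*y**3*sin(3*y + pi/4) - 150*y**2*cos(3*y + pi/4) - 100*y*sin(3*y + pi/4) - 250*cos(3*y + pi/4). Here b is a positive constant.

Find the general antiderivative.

F(y) = b*y**2/2 + 2*(-y**2 - 5)**3*sin(3*y + pi/4)/3 + C

Integrate term by term and add the pieces.
Check: d/dy[b*y**2/2 + 2*(-y**2 - 5)**3*sin(3*y + pi/4)/3] = b*y - 2*y**6*cos(3*y + pi/4) - 4*y**5*sin(3*y + pi/4) - 30*y**4*cos(3*y + pi/4) - 40*y**3*sin(3*y + pi/4) - 150*y**2*cos(3*y + pi/4) - 100*y*sin(3*y + pi/4) - 250*cos(3*y + pi/4) = f(y).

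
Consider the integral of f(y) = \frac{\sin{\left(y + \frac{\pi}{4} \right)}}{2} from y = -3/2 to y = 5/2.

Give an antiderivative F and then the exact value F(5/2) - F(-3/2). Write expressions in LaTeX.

An antiderivative F(y) passes only if d/dy[F] lands on f(y) exactly.
F(y) = - \frac{\cos{\left(y + \frac{\pi}{4} \right)}}{2} is an antiderivative of f.
Check: d/dy[- \frac{\cos{\left(y + \frac{\pi}{4} \right)}}{2}] = \frac{\sin{\left(y + \frac{\pi}{4} \right)}}{2} = f(y).
F(5/2) = - \frac{\cos{\left(\frac{\pi}{4} + \frac{5}{2} \right)}}{2}; F(-3/2) = - \frac{\sin{\left(\frac{\pi}{4} + \frac{3}{2} \right)}}{2}.
Integral = F(5/2) - F(-3/2) = \frac{\sin{\left(\frac{\pi}{4} + \frac{3}{2} \right)}}{2} - \frac{\cos{\left(\frac{\pi}{4} + \frac{5}{2} \right)}}{2}.

Antiderivative: F(y) = - \frac{\cos{\left(y + \frac{\pi}{4} \right)}}{2}; value = \frac{\sin{\left(\frac{\pi}{4} + \frac{3}{2} \right)}}{2} - \frac{\cos{\left(\frac{\pi}{4} + \frac{5}{2} \right)}}{2}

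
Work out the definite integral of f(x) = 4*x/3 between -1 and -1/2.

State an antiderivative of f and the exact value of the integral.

Check any antiderivative F(x) by computing F'(x) and comparing it with f(x).
F(x) = 2*(x**2 + 1)/3 is an antiderivative of f.
Check: d/dx[2*(x**2 + 1)/3] = 4*x/3 = f(x).
F(-1/2) = 5/6; F(-1) = 4/3.
Integral = F(-1/2) - F(-1) = -1/2.

Antiderivative: F(x) = 2*(x**2 + 1)/3; value = -1/2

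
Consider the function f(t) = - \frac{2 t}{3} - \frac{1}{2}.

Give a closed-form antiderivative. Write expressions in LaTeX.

A candidate is checked by its d/dt: the result must match f(t).
Check: d/dt[\frac{t \left(- 2 t - 3\right)}{6}] = - \frac{2 t}{3} - \frac{1}{2} = f(t).

An antiderivative is F(t) = \frac{t \left(- 2 t - 3\right)}{6}.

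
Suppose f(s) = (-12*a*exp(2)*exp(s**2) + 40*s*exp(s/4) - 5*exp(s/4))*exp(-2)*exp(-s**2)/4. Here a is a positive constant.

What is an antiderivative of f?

An antiderivative is F(s) = -3*a*s - 5*exp(-2)*exp(s/4)*exp(-s**2).

Any candidate F(s) must reproduce f(s) exactly when differentiated.
Check: d/ds[-3*a*s - 5*exp(-2)*exp(s/4)*exp(-s**2)] = (-12*a*exp(2)*exp(s**2) + 40*s*exp(s/4) - 5*exp(s/4))*exp(-2)*exp(-s**2)/4 = f(s).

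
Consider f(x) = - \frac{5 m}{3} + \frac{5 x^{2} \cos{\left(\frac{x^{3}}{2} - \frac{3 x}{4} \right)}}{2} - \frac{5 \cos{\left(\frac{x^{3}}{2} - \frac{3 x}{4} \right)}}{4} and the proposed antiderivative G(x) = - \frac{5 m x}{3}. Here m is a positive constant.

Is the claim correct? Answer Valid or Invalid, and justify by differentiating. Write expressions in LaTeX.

d/dx[G] = - \frac{5 m}{3}
d/dx[G] - f(x) = - \frac{5 x^{2} \cos{\left(\frac{x^{3}}{2} - \frac{3 x}{4} \right)}}{2} + \frac{5 \cos{\left(\frac{x^{3}}{2} - \frac{3 x}{4} \right)}}{4} != 0.

Invalid: d/dx[G] - f = - \frac{5 x^{2} \cos{\left(\frac{x^{3}}{2} - \frac{3 x}{4} \right)}}{2} + \frac{5 \cos{\left(\frac{x^{3}}{2} - \frac{3 x}{4} \right)}}{4}, which is not 0.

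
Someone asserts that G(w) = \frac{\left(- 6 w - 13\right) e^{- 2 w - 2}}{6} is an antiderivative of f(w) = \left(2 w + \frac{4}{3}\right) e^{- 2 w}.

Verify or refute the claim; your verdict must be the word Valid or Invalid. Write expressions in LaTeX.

Invalid: d/dw[G] - f = \frac{\left(- 6 w e^{2} + 6 w - 4 e^{2} + 10\right) e^{- 2 w}}{3 e^{2}}, which is not 0.

d/dw[G] = \frac{\left(6 w + 10\right) e^{- 2 w}}{3 e^{2}}
d/dw[G] - f(w) = \frac{\left(- 6 w e^{2} + 6 w - 4 e^{2} + 10\right) e^{- 2 w}}{3 e^{2}} != 0.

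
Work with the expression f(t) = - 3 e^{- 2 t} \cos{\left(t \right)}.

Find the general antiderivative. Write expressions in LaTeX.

Differentiate the proposed F(t) back; it has to land on f(t) exactly.
Check: d/dt[- \frac{3 e^{- 2 t} \sin{\left(t \right)}}{5} + \frac{6 e^{- 2 t} \cos{\left(t \right)}}{5}] = - 3 e^{- 2 t} \cos{\left(t \right)} = f(t).

F(t) = - \frac{3 e^{- 2 t} \sin{\left(t \right)}}{5} + \frac{6 e^{- 2 t} \cos{\left(t \right)}}{5} + C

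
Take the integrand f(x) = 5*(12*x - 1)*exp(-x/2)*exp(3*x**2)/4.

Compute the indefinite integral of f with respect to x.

F(x) = 5*exp(-x/2)*exp(3*x**2)/2 + C

f matches the chain-rule pattern g'(h)*h' with inner function h(x) = 3*x**2 - x/2; substituting u = h(x) collapses the integral.
Check: d/dx[5*exp(-x/2)*exp(3*x**2)/2] = (60*x*exp(3*x**2) - 5*exp(3*x**2))*exp(-x/2)/4, which equals f(x).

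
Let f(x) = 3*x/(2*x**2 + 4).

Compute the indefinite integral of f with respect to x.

f matches the chain-rule pattern g'(h)*h' with inner function h(x) = x**2/2 + 1; substituting u = h(x) collapses the integral.
Check: d/dx[3*log(x**2/2 + 1)/4] = 3*x/(2*x**2 + 4) = f(x).

F(x) = 3*log(x**2/2 + 1)/4 + C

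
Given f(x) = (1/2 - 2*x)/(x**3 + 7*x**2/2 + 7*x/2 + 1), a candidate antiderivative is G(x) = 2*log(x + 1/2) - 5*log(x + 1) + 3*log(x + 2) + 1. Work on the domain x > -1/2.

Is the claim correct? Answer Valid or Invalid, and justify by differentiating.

d/dx[G] = (1 - 4*x)/(2*x**3 + 7*x**2 + 7*x + 2)
This equals f(x) exactly, so the claim holds.

Valid - the claim checks out under differentiation.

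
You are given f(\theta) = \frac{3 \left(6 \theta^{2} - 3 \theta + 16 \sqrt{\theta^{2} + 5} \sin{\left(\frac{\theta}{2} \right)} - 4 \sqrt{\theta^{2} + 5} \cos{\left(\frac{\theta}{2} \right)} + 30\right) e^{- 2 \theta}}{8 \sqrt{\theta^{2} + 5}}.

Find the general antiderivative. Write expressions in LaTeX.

f has the shape u'v + uv' for u = - \frac{9 \sqrt{\theta^{2} + 5}}{8} - 3 \sin{\left(\frac{\theta}{2} \right)} and v = e^{- 2 \theta} — it is the derivative of the product u*v.
Check: d/d\theta[- \frac{9 \sqrt{\theta^{2} + 5} e^{- 2 \theta}}{8} - 3 e^{- 2 \theta} \sin{\left(\frac{\theta}{2} \right)}] = \frac{\left(18 \theta^{2} - 9 \theta + 48 \sqrt{\theta^{2} + 5} \sin{\left(\frac{\theta}{2} \right)} - 12 \sqrt{\theta^{2} + 5} \cos{\left(\frac{\theta}{2} \right)} + 90\right) e^{- 2 \theta}}{8 \sqrt{\theta^{2} + 5}}, which equals f(\theta).

F(\theta) = - \frac{9 \sqrt{\theta^{2} + 5} e^{- 2 \theta}}{8} - 3 e^{- 2 \theta} \sin{\left(\frac{\theta}{2} \right)} + C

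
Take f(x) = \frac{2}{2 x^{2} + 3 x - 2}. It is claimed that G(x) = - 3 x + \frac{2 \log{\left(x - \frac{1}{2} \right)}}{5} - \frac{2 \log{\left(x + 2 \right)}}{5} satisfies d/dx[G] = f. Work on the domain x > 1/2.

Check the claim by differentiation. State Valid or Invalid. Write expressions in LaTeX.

Invalid: d/dx[G] - f = -3, which is not 0.

d/dx[G] = \frac{- 6 x^{2} - 9 x + 8}{2 x^{2} + 3 x - 2}
d/dx[G] - f(x) = -3 != 0.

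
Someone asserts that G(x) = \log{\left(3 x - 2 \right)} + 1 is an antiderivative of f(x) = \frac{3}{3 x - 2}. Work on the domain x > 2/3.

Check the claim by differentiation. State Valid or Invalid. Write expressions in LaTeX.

Valid - the claim checks out under differentiation.

d/dx[G] = \frac{3}{3 x - 2}
This equals f(x) exactly, so the claim holds.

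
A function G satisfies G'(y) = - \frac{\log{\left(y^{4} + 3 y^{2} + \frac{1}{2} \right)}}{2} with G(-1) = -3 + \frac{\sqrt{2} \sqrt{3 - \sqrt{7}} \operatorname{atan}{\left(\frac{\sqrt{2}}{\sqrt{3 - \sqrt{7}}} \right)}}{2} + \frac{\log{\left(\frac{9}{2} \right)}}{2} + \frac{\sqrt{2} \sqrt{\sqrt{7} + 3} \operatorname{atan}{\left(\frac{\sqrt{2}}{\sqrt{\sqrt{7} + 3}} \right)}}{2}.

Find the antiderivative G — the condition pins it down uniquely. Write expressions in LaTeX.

G(y) = \frac{- y \log{\left(y^{4} + 3 y^{2} + \frac{1}{2} \right)} + 4 y - \sqrt{2} \sqrt{3 - \sqrt{7}} \operatorname{atan}{\left(\frac{\sqrt{2} y}{\sqrt{3 - \sqrt{7}}} \right)} - \sqrt{2} \sqrt{\sqrt{7} + 3} \operatorname{atan}{\left(\frac{\sqrt{2} y}{\sqrt{\sqrt{7} + 3}} \right)} - 2}{2}

Recover the given G'(y) by differentiating a candidate G(y); any mismatch rules it out.
A general antiderivative is - \frac{y \log{\left(y^{4} + 3 y^{2} + \frac{1}{2} \right)}}{2} + 2 y - 2 \sqrt{\frac{3}{8} - \frac{\sqrt{7}}{8}} \operatorname{atan}{\left(\frac{\sqrt{2} y}{\sqrt{3 - \sqrt{7}}} \right)} - 2 \sqrt{\frac{\sqrt{7}}{8} + \frac{3}{8}} \operatorname{atan}{\left(\frac{\sqrt{2} y}{\sqrt{\sqrt{7} + 3}} \right)} + C.
The condition gives C = -3 + \frac{\sqrt{2} \sqrt{3 - \sqrt{7}} \operatorname{atan}{\left(\frac{\sqrt{2}}{\sqrt{3 - \sqrt{7}}} \right)}}{2} + \frac{\log{\left(\frac{9}{2} \right)}}{2} + \frac{\sqrt{2} \sqrt{\sqrt{7} + 3} \operatorname{atan}{\left(\frac{\sqrt{2}}{\sqrt{\sqrt{7} + 3}} \right)}}{2} - (-2 + \frac{\sqrt{2} \sqrt{3 - \sqrt{7}} \operatorname{atan}{\left(\frac{\sqrt{2}}{\sqrt{3 - \sqrt{7}}} \right)}}{2} + \frac{\log{\left(\frac{9}{2} \right)}}{2} + \frac{\sqrt{2} \sqrt{\sqrt{7} + 3} \operatorname{atan}{\left(\frac{\sqrt{2}}{\sqrt{\sqrt{7} + 3}} \right)}}{2}) = -1.
So G(y) = \frac{- y \log{\left(y^{4} + 3 y^{2} + \frac{1}{2} \right)} + 4 y - \sqrt{2} \sqrt{3 - \sqrt{7}} \operatorname{atan}{\left(\frac{\sqrt{2} y}{\sqrt{3 - \sqrt{7}}} \right)} - \sqrt{2} \sqrt{\sqrt{7} + 3} \operatorname{atan}{\left(\frac{\sqrt{2} y}{\sqrt{\sqrt{7} + 3}} \right)} - 2}{2}.
Check: d/dy[\frac{- y \log{\left(y^{4} + 3 y^{2} + \frac{1}{2} \right)} + 4 y - \sqrt{2} \sqrt{3 - \sqrt{7}} \operatorname{atan}{\left(\frac{\sqrt{2} y}{\sqrt{3 - \sqrt{7}}} \right)} - \sqrt{2} \sqrt{\sqrt{7} + 3} \operatorname{atan}{\left(\frac{\sqrt{2} y}{\sqrt{\sqrt{7} + 3}} \right)} - 2}{2}] = - \frac{\log{\left(y^{4} + 3 y^{2} + \frac{1}{2} \right)}}{2} = G'(y).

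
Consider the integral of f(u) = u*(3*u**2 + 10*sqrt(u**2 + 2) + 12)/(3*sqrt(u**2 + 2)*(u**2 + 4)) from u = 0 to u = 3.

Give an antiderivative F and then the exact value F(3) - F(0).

Antiderivative: F(u) = sqrt(u**2 + 2) + 5*log(u**2/2 + 2)/3; value = -sqrt(2) - 5*log(2)/3 + 5*log(13/2)/3 + sqrt(11)

Any candidate F(u) must reproduce f(u) exactly when differentiated.
F(u) = sqrt(u**2 + 2) + 5*log(u**2/2 + 2)/3 is an antiderivative of f.
Check: d/du[sqrt(u**2 + 2) + 5*log(u**2/2 + 2)/3] = (3*u**3 + 10*u*sqrt(u**2 + 2) + 12*u)/(3*u**2*sqrt(u**2 + 2) + 12*sqrt(u**2 + 2)), which equals f(u).
F(3) = 5*log(13/2)/3 + sqrt(11); F(0) = 5*log(2)/3 + sqrt(2).
Integral = F(3) - F(0) = -sqrt(2) - 5*log(2)/3 + 5*log(13/2)/3 + sqrt(11).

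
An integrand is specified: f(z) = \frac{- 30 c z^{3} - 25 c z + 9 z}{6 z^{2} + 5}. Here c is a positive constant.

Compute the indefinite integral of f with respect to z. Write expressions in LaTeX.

F(z) = \frac{- 10 c z^{2} + 3 \log{\left(3 z^{2} + \frac{5}{2} \right)}}{4} + C

For F(z) to be correct the identity F'(z) - f(z) = 0 must hold.
Check: d/dz[\frac{- 10 c z^{2} + 3 \log{\left(3 z^{2} + \frac{5}{2} \right)}}{4}] = \frac{- 30 c z^{3} - 25 c z + 9 z}{6 z^{2} + 5} = f(z).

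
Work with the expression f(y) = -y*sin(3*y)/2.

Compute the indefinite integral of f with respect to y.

F(y) = (3*y*cos(3*y) - sin(3*y))/18 + C

For F(y) to be correct the identity F'(y) - f(y) = 0 must hold.
Check: d/dy[(3*y*cos(3*y) - sin(3*y))/18] = -y*sin(3*y)/2 = f(y).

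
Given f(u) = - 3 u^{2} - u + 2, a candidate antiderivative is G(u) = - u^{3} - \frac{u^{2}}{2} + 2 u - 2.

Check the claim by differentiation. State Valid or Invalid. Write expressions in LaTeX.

d/du[G] = - 3 u^{2} - u + 2
This equals f(u) exactly, so the claim holds.

Valid - the claim checks out under differentiation.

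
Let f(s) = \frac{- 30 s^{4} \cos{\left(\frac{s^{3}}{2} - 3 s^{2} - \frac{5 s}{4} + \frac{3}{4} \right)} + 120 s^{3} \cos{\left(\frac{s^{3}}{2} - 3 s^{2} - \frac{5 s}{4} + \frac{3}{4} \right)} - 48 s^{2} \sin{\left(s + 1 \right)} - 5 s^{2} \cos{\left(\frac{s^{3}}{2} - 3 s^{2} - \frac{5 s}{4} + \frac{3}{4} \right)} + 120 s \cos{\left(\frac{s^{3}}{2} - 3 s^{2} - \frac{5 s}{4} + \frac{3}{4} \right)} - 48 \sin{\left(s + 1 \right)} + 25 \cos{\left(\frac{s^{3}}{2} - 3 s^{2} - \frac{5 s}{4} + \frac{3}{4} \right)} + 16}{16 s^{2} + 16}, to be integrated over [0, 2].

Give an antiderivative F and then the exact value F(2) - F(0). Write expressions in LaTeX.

Antiderivative: F(s) = - \frac{5 \sin{\left(\frac{s^{3}}{2} - 3 s^{2} - \frac{5 s}{4} + \frac{3}{4} \right)}}{4} + 3 \cos{\left(s + 1 \right)} + \operatorname{atan}{\left(s \right)}; value = 3 \cos{\left(3 \right)} - 3 \cos{\left(1 \right)} + \frac{5 \sin{\left(\frac{39}{4} \right)}}{4} + \frac{5 \sin{\left(\frac{3}{4} \right)}}{4} + \operatorname{atan}{\left(2 \right)}

For F(s) to be correct the identity F'(s) - f(s) = 0 must hold.
F(s) = - \frac{5 \sin{\left(\frac{s^{3}}{2} - 3 s^{2} - \frac{5 s}{4} + \frac{3}{4} \right)}}{4} + 3 \cos{\left(s + 1 \right)} + \operatorname{atan}{\left(s \right)} is an antiderivative of f.
Check: d/ds[- \frac{5 \sin{\left(\frac{s^{3}}{2} - 3 s^{2} - \frac{5 s}{4} + \frac{3}{4} \right)}}{4} + 3 \cos{\left(s + 1 \right)} + \operatorname{atan}{\left(s \right)}] = \frac{- 30 s^{4} \cos{\left(\frac{s^{3}}{2} - 3 s^{2} - \frac{5 s}{4} + \frac{3}{4} \right)} + 120 s^{3} \cos{\left(\frac{s^{3}}{2} - 3 s^{2} - \frac{5 s}{4} + \frac{3}{4} \right)} - 48 s^{2} \sin{\left(s + 1 \right)} - 5 s^{2} \cos{\left(\frac{s^{3}}{2} - 3 s^{2} - \frac{5 s}{4} + \frac{3}{4} \right)} + 120 s \cos{\left(\frac{s^{3}}{2} - 3 s^{2} - \frac{5 s}{4} + \frac{3}{4} \right)} - 48 \sin{\left(s + 1 \right)} + 25 \cos{\left(\frac{s^{3}}{2} - 3 s^{2} - \frac{5 s}{4} + \frac{3}{4} \right)} + 16}{16 s^{2} + 16} = f(s).
F(2) = 3 \cos{\left(3 \right)} + \frac{5 \sin{\left(\frac{39}{4} \right)}}{4} + \operatorname{atan}{\left(2 \right)}; F(0) = - \frac{5 \sin{\left(\frac{3}{4} \right)}}{4} + 3 \cos{\left(1 \right)}.
Integral = F(2) - F(0) = 3 \cos{\left(3 \right)} - 3 \cos{\left(1 \right)} + \frac{5 \sin{\left(\frac{39}{4} \right)}}{4} + \frac{5 \sin{\left(\frac{3}{4} \right)}}{4} + \operatorname{atan}{\left(2 \right)}.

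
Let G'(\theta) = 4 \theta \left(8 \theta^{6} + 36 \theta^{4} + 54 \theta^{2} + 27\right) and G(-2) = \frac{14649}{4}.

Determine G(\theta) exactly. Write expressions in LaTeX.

The substitution u = \theta^{2} + \frac{3}{2} works: G'(\theta) is exactly (dG/du)*(du/d\theta) for that inner function.
A general antiderivative is 4 \left(\theta^{2} + \frac{3}{2}\right)^{4} + C.
The condition gives C = \frac{14649}{4} - (\frac{14641}{4}) = 2.
So G(\theta) = \frac{16 \theta^{8} + 96 \theta^{6} + 216 \theta^{4} + 216 \theta^{2} + 89}{4}.
Check: d/d\theta[\frac{16 \theta^{8} + 96 \theta^{6} + 216 \theta^{4} + 216 \theta^{2} + 89}{4}] = 32 \theta^{7} + 144 \theta^{5} + 216 \theta^{3} + 108 \theta, which equals G'(\theta).

G(\theta) = \frac{16 \theta^{8} + 96 \theta^{6} + 216 \theta^{4} + 216 \theta^{2} + 89}{4}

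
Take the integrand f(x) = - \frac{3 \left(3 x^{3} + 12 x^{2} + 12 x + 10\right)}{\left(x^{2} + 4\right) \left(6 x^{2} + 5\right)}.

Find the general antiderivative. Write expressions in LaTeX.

A candidate is checked by its d/dx: the result must match f(x).
Check: d/dx[- \frac{3 \log{\left(3 x^{2} + \frac{5}{2} \right)}}{4} - 3 \operatorname{atan}{\left(\frac{x}{2} \right)}] = \frac{- 9 x^{3} - 36 x^{2} - 36 x - 30}{6 x^{4} + 29 x^{2} + 20}, which equals f(x).

F(x) = - \frac{3 \log{\left(3 x^{2} + \frac{5}{2} \right)}}{4} - 3 \operatorname{atan}{\left(\frac{x}{2} \right)} + C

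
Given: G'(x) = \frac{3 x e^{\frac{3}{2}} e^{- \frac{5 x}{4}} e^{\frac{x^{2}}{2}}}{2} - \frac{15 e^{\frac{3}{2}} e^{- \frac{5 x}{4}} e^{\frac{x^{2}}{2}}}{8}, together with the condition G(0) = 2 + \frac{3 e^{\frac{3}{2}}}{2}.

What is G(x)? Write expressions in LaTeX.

G'(x) matches the chain-rule pattern g'(h)*h' with inner function h(x) = \frac{x^{2}}{2} - \frac{5 x}{4} + \frac{3}{2}; substituting u = h(x) collapses the integral.
A general antiderivative is \frac{3 e^{\frac{x^{2}}{2} - \frac{5 x}{4} + \frac{3}{2}}}{2} + C.
The condition gives C = 2 + \frac{3 e^{\frac{3}{2}}}{2} - (\frac{3 e^{\frac{3}{2}}}{2}) = 2.
So G(x) = \frac{3 e^{\frac{x^{2}}{2} - \frac{5 x}{4} + \frac{3}{2}}}{2} + 2.
Check: d/dx[\frac{3 e^{\frac{x^{2}}{2} - \frac{5 x}{4} + \frac{3}{2}}}{2} + 2] = \frac{3 x e^{\frac{3}{2}} e^{- \frac{5 x}{4}} e^{\frac{x^{2}}{2}}}{2} - \frac{15 e^{\frac{3}{2}} e^{- \frac{5 x}{4}} e^{\frac{x^{2}}{2}}}{8} = G'(x).

G(x) = \frac{3 e^{\frac{x^{2}}{2} - \frac{5 x}{4} + \frac{3}{2}}}{2} + 2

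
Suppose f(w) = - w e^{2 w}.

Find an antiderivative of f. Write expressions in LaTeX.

An antiderivative is F(w) = - \frac{\left(2 w - 1\right) e^{2 w}}{4}.

Recognize the product-rule pattern: f = u'v + uv' with u = \frac{1}{4} - \frac{w}{2}, v = e^{2 w}, so integration by parts undoes it.
Check: d/dw[- \frac{\left(2 w - 1\right) e^{2 w}}{4}] = - w e^{2 w} = f(w).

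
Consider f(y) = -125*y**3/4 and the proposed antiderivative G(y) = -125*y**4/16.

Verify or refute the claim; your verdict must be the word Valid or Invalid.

Valid - differentiating G returns exactly f.

d/dy[G] = -125*y**3/4
This equals f(y) exactly, so the claim holds.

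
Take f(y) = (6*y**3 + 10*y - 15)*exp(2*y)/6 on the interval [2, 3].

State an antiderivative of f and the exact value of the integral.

Antiderivative: F(y) = (12*y**3 - 18*y**2 + 38*y - 49)*exp(2*y)/24; value = -17*exp(4)/8 + 227*exp(6)/24

f has the shape u'v + uv' for u = y**3/2 - 3*y**2/4 + 19*y/12 - 49/24 and v = exp(2*y) — it is the derivative of the product u*v.
F(y) = (12*y**3 - 18*y**2 + 38*y - 49)*exp(2*y)/24 is an antiderivative of f.
Check: d/dy[(12*y**3 - 18*y**2 + 38*y - 49)*exp(2*y)/24] = y**3*exp(2*y) + 5*y*exp(2*y)/3 - 5*exp(2*y)/2, which equals f(y).
F(3) = 227*exp(6)/24; F(2) = 17*exp(4)/8.
Integral = F(3) - F(2) = -17*exp(4)/8 + 227*exp(6)/24.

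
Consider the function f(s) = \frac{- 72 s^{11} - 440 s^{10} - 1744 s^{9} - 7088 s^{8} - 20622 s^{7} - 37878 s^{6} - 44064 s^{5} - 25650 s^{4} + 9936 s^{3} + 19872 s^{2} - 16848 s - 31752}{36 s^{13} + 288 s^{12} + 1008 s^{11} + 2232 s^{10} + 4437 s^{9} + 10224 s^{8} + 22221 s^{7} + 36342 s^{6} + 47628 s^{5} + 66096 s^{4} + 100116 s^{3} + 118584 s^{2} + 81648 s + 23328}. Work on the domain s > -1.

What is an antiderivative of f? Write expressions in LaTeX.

An antiderivative is F(s) = \frac{2 s}{\frac{s^{4}}{3} + \frac{s^{2}}{2} + 3} + \frac{1}{\left(3 s + 6\right)^{2}} + \frac{2}{s + 1}.

Any candidate F(s) must reproduce f(s) exactly when differentiated.
Check: d/ds[\frac{2 s}{\frac{s^{4}}{3} + \frac{s^{2}}{2} + 3} + \frac{1}{\left(3 s + 6\right)^{2}} + \frac{2}{s + 1}] = \frac{- 72 s^{11} - 440 s^{10} - 1744 s^{9} - 7088 s^{8} - 20622 s^{7} - 37878 s^{6} - 44064 s^{5} - 25650 s^{4} + 9936 s^{3} + 19872 s^{2} - 16848 s - 31752}{36 s^{13} + 288 s^{12} + 1008 s^{11} + 2232 s^{10} + 4437 s^{9} + 10224 s^{8} + 22221 s^{7} + 36342 s^{6} + 47628 s^{5} + 66096 s^{4} + 100116 s^{3} + 118584 s^{2} + 81648 s + 23328} = f(s).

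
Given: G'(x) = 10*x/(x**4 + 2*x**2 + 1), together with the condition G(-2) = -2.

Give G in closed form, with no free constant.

G(x) = -1 - 5/(x**2 + 1)

The substitution u = x**2 + 1 works: G'(x) is exactly (dG/du)*(du/dx) for that inner function.
A general antiderivative is -5/(x**2 + 1) + C.
The condition gives C = -2 - (-1) = -1.
So G(x) = -1 - 5/(x**2 + 1).
Check: d/dx[-1 - 5/(x**2 + 1)] = 10*x/(x**4 + 2*x**2 + 1) = G'(x).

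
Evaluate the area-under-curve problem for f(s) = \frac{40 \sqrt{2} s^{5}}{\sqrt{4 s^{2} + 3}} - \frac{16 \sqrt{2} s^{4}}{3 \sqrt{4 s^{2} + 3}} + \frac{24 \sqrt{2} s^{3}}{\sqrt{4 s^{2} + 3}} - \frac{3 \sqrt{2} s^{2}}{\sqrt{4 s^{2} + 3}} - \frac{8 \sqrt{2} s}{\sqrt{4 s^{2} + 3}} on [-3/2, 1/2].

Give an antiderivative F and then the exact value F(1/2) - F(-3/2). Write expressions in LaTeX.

Antiderivative: F(s) = - \frac{\sqrt{2} \sqrt{4 s^{2} + 3} \left(- 6 s^{4} + s^{3} + 6\right)}{3}; value = - \frac{37 \sqrt{6}}{2} - \frac{23 \sqrt{2}}{6}

f has the shape u'v + uv' for u = - \frac{4 \sqrt{2 s^{2} + \frac{3}{2}}}{3} and v = - 3 s^{4} + \frac{s^{3}}{2} + 3 — it is the derivative of the product u*v.
F(s) = - \frac{\sqrt{2} \sqrt{4 s^{2} + 3} \left(- 6 s^{4} + s^{3} + 6\right)}{3} is an antiderivative of f.
Check: d/ds[- \frac{\sqrt{2} \sqrt{4 s^{2} + 3} \left(- 6 s^{4} + s^{3} + 6\right)}{3}] = \frac{120 \sqrt{2} s^{5} - 16 \sqrt{2} s^{4} + 72 \sqrt{2} s^{3} - 9 \sqrt{2} s^{2} - 24 \sqrt{2} s}{3 \sqrt{4 s^{2} + 3}}, which equals f(s).
F(1/2) = - \frac{23 \sqrt{2}}{6}; F(-3/2) = \frac{37 \sqrt{6}}{2}.
Integral = F(1/2) - F(-3/2) = - \frac{37 \sqrt{6}}{2} - \frac{23 \sqrt{2}}{6}.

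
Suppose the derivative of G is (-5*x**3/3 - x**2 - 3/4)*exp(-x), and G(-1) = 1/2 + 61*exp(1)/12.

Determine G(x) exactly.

G(x) = (20*x**3 + 72*x**2 + 144*x + 6*exp(x) + 153)*exp(-x)/12

G'(x) has the shape u'v + uv' for u = 5*x**3/3 + 6*x**2 + 12*x + 51/4 and v = exp(-x) — it is the derivative of the product u*v.
A general antiderivative is (20*x**3 + 72*x**2 + 144*x + 153)*exp(-x)/12 + C.
The condition gives C = 1/2 + 61*exp(1)/12 - (61*exp(1)/12) = 1/2.
So G(x) = (20*x**3 + 72*x**2 + 144*x + 6*exp(x) + 153)*exp(-x)/12.
Check: d/dx[(20*x**3 + 72*x**2 + 144*x + 6*exp(x) + 153)*exp(-x)/12] = (-20*x**3 - 12*x**2 - 9)*exp(-x)/12, which equals G'(x).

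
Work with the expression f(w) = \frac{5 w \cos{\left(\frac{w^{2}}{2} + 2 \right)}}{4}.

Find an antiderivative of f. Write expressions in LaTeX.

An antiderivative is F(w) = \frac{5 \sin{\left(\frac{w^{2}}{2} + 2 \right)}}{4}.

f matches the chain-rule pattern g'(h)*h' with inner function h(w) = \frac{w^{2}}{2} + 2; substituting u = h(w) collapses the integral.
Check: d/dw[\frac{5 \sin{\left(\frac{w^{2}}{2} + 2 \right)}}{4}] = \frac{5 w \cos{\left(\frac{w^{2}}{2} + 2 \right)}}{4} = f(w).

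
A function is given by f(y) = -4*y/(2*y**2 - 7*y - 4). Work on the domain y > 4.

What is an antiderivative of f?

The denominator factors as (y - 4)*(2*y + 1); partial fractions split f into directly integrable pieces: -4/(9*(2*y + 1)) - 16/(9*(y - 4)).
Check: d/dy[-16*log(y - 4)/9 - 2*log(y + 1/2)/9] = -4*y/(2*y**2 - 7*y - 4) = f(y).

An antiderivative is F(y) = -16*log(y - 4)/9 - 2*log(y + 1/2)/9.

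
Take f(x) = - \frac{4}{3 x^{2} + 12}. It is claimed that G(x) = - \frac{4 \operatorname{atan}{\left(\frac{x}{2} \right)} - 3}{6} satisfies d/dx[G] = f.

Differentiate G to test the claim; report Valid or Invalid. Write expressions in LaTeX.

Valid - the claim checks out under differentiation.

d/dx[G] = - \frac{4}{3 x^{2} + 12}
This equals f(x) exactly, so the claim holds.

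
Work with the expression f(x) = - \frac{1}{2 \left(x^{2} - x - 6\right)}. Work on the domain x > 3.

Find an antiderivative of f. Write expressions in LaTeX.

The denominator factors as 2 \left(x - 3\right) \left(x + 2\right); partial fractions split f into directly integrable pieces: \frac{1}{10 \left(x + 2\right)} - \frac{1}{10 \left(x - 3\right)}.
Check: d/dx[- \frac{\log{\left(x - 3 \right)}}{10} + \frac{\log{\left(x + 2 \right)}}{10}] = - \frac{1}{2 x^{2} - 2 x - 12}, which equals f(x).

An antiderivative is F(x) = - \frac{\log{\left(x - 3 \right)}}{10} + \frac{\log{\left(x + 2 \right)}}{10}.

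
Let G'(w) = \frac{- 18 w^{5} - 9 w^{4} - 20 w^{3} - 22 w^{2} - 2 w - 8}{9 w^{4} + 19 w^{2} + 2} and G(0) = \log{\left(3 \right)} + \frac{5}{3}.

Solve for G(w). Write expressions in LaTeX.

Any candidate G(w) must reproduce the stated G'(w) exactly.
A general antiderivative is - w^{2} - w + \log{\left(\frac{3 w^{2}}{2} + 3 \right)} - \operatorname{atan}{\left(3 w \right)} + \frac{2}{3} + C.
The condition gives C = \log{\left(3 \right)} + \frac{5}{3} - (\frac{2}{3} + \log{\left(3 \right)}) = 1.
So G(w) = - w^{2} - w + \log{\left(\frac{3 w^{2}}{2} + 3 \right)} - \operatorname{atan}{\left(3 w \right)} + \frac{5}{3}.
Check: d/dw[- w^{2} - w + \log{\left(\frac{3 w^{2}}{2} + 3 \right)} - \operatorname{atan}{\left(3 w \right)} + \frac{5}{3}] = \frac{- 18 w^{5} - 9 w^{4} - 20 w^{3} - 22 w^{2} - 2 w - 8}{9 w^{4} + 19 w^{2} + 2} = G'(w).

G(w) = - w^{2} - w + \log{\left(\frac{3 w^{2}}{2} + 3 \right)} - \operatorname{atan}{\left(3 w \right)} + \frac{5}{3}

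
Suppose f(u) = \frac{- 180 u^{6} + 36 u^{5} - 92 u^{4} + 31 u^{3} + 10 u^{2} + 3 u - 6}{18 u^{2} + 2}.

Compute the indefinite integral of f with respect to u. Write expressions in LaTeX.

Whatever form F(u) takes, F'(u) = f(u) is non-negotiable.
Check: d/du[\frac{- 24 u^{5} + 6 u^{4} - 16 u^{3} + 9 u^{2} + 12 u - 16 \operatorname{atan}{\left(3 u \right)} - 36}{12}] = \frac{- 180 u^{6} + 36 u^{5} - 92 u^{4} + 31 u^{3} + 10 u^{2} + 3 u - 6}{18 u^{2} + 2} = f(u).

F(u) = \frac{- 24 u^{5} + 6 u^{4} - 16 u^{3} + 9 u^{2} + 12 u - 16 \operatorname{atan}{\left(3 u \right)} - 36}{12} + C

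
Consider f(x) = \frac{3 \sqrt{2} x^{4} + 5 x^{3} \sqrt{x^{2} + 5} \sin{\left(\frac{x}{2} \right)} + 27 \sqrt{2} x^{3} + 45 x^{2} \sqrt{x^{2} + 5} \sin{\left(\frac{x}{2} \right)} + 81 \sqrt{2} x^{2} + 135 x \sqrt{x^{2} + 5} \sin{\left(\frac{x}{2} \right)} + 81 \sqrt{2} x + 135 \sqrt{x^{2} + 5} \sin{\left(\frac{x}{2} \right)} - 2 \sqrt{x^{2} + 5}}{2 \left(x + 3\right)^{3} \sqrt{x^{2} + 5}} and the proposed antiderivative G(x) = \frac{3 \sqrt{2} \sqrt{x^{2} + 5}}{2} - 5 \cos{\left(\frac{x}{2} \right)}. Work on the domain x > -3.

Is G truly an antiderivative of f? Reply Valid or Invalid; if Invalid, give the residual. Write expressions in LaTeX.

d/dx[G] = \frac{3 \sqrt{2} x + 5 \sqrt{x^{2} + 5} \sin{\left(\frac{x}{2} \right)}}{2 \sqrt{x^{2} + 5}}
d/dx[G] - f(x) = \frac{1}{x^{3} + 9 x^{2} + 27 x + 27} != 0.

Invalid: d/dx[G] - f = \frac{1}{x^{3} + 9 x^{2} + 27 x + 27}, which is not 0.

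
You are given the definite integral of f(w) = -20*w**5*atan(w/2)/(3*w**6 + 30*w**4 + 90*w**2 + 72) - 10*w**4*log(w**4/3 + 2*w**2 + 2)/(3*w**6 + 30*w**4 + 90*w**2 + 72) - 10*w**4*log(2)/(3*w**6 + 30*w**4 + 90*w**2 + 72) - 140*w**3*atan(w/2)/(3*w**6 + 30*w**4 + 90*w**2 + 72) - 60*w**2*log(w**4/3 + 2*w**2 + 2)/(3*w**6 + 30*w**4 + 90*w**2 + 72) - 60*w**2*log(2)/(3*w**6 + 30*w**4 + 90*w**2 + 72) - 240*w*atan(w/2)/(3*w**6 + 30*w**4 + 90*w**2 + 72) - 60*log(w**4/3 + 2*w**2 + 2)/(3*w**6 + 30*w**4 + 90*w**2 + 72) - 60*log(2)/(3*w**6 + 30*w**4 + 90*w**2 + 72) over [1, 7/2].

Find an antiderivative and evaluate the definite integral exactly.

Antiderivative: F(w) = -5*log(2*w**4/3 + 4*w**2 + 4)*atan(w/2)/3; value = -5*log(3673/24)*atan(7/4)/3 + 5*log(26/3)*atan(1/2)/3

Recognize the product-rule pattern: f = u'v + uv' with u = -5*atan(w/2)/3, v = log(2*w**4/3 + 4*w**2 + 4), so integration by parts undoes it.
F(w) = -5*log(2*w**4/3 + 4*w**2 + 4)*atan(w/2)/3 is an antiderivative of f.
Check: d/dw[-5*log(2*w**4/3 + 4*w**2 + 4)*atan(w/2)/3] = (-20*w**5*atan(w/2) - 10*w**4*log(w**4/3 + 2*w**2 + 2) - 10*w**4*log(2) - 140*w**3*atan(w/2) - 60*w**2*log(w**4/3 + 2*w**2 + 2) - 60*w**2*log(2) - 240*w*atan(w/2) - 60*log(w**4/3 + 2*w**2 + 2) - 60*log(2))/(3*w**6 + 30*w**4 + 90*w**2 + 72), which equals f(w).
F(7/2) = -5*log(3673/24)*atan(7/4)/3; F(1) = -5*log(26/3)*atan(1/2)/3.
Integral = F(7/2) - F(1) = -5*log(3673/24)*atan(7/4)/3 + 5*log(26/3)*atan(1/2)/3.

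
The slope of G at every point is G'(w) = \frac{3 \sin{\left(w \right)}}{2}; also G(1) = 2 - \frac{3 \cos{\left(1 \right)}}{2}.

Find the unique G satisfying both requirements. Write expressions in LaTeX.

Recover the given G'(w) by differentiating a candidate G(w); any mismatch rules it out.
A general antiderivative is - \frac{3 \cos{\left(w \right)}}{2} + C.
The condition gives C = 2 - \frac{3 \cos{\left(1 \right)}}{2} - (- \frac{3 \cos{\left(1 \right)}}{2}) = 2.
So G(w) = 2 - \frac{3 \cos{\left(w \right)}}{2}.
Check: d/dw[2 - \frac{3 \cos{\left(w \right)}}{2}] = \frac{3 \sin{\left(w \right)}}{2} = G'(w).

G(w) = 2 - \frac{3 \cos{\left(w \right)}}{2}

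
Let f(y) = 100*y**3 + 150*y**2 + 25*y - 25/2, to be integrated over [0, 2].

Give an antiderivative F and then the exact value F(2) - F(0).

Antiderivative: F(y) = 25*y**4 + 50*y**3 + 25*y**2/2 - 25*y/2; value = 825

The substitution u = -5*y**2 - 5*y + 5/4 works: f is exactly (dF/du)*(du/dy) for that inner function.
F(y) = 25*y**4 + 50*y**3 + 25*y**2/2 - 25*y/2 is an antiderivative of f.
Check: d/dy[25*y**4 + 50*y**3 + 25*y**2/2 - 25*y/2] = 100*y**3 + 150*y**2 + 25*y - 25/2 = f(y).
F(2) = 825; F(0) = 0.
Integral = F(2) - F(0) = 825.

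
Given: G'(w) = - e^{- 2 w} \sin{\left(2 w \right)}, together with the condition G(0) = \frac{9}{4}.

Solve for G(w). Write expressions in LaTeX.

Recover the given G'(w) by differentiating a candidate G(w); any mismatch rules it out.
A general antiderivative is \frac{e^{- 2 w} \sin{\left(2 w \right)}}{4} + \frac{e^{- 2 w} \cos{\left(2 w \right)}}{4} + C.
The condition gives C = \frac{9}{4} - (\frac{1}{4}) = 2.
So G(w) = \frac{\left(8 e^{2 w} + \sin{\left(2 w \right)} + \cos{\left(2 w \right)}\right) e^{- 2 w}}{4}.
Check: d/dw[\frac{\left(8 e^{2 w} + \sin{\left(2 w \right)} + \cos{\left(2 w \right)}\right) e^{- 2 w}}{4}] = - e^{- 2 w} \sin{\left(2 w \right)} = G'(w).

G(w) = \frac{\left(8 e^{2 w} + \sin{\left(2 w \right)} + \cos{\left(2 w \right)}\right) e^{- 2 w}}{4}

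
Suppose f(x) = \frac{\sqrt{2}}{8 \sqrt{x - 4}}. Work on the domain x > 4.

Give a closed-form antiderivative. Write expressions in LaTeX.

An antiderivative is F(x) = \frac{\sqrt{2} \sqrt{x - 4}}{4}.

Since d/dx undoes antidifferentiation here, F'(x) = f(x) is required of F(x).
Check: d/dx[\frac{\sqrt{2} \sqrt{x - 4}}{4}] = \frac{\sqrt{2}}{8 \sqrt{x - 4}} = f(x).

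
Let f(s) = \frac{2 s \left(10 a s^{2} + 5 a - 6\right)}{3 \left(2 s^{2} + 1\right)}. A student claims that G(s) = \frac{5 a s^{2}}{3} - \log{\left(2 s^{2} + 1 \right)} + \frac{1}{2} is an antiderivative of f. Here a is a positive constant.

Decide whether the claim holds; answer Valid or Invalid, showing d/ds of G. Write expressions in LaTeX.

d/ds[G] = \frac{20 a s^{3} + 10 a s - 12 s}{6 s^{2} + 3}
This equals f(s) exactly, so the claim holds.

Valid: G'(s) = f(s).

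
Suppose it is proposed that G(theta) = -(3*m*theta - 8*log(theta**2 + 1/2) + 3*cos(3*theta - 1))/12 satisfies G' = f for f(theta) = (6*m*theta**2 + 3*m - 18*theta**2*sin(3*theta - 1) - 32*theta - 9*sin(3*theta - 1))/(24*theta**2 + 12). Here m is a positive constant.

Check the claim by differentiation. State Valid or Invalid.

Invalid: d/dtheta[G] - f = (-6*m*theta**2 - 3*m + 18*theta**2*sin(3*theta - 1) + 32*theta + 9*sin(3*theta - 1))/(12*theta**2 + 6), which is not 0.

d/dtheta[G] = (-6*m*theta**2 - 3*m + 18*theta**2*sin(3*theta - 1) + 32*theta + 9*sin(3*theta - 1))/(24*theta**2 + 12)
d/dtheta[G] - f(theta) = (-6*m*theta**2 - 3*m + 18*theta**2*sin(3*theta - 1) + 32*theta + 9*sin(3*theta - 1))/(12*theta**2 + 6) != 0.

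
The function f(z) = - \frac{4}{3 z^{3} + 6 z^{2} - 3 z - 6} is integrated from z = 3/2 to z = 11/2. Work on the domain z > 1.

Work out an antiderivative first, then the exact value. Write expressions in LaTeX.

Antiderivative: F(z) = - \frac{2 \log{\left(z - 1 \right)}}{9} + \frac{2 \log{\left(z + 1 \right)}}{3} - \frac{4 \log{\left(z + 2 \right)}}{9}; value = - \frac{4 \log{\left(\frac{15}{2} \right)}}{9} - \frac{2 \log{\left(\frac{5}{2} \right)}}{3} - \frac{2 \log{\left(\frac{9}{2} \right)}}{9} - \frac{2 \log{\left(2 \right)}}{9} + \frac{4 \log{\left(\frac{7}{2} \right)}}{9} + \frac{2 \log{\left(\frac{13}{2} \right)}}{3}

Factor the denominator (3 \left(z - 1\right) \left(z + 1\right) \left(z + 2\right)) and decompose: f = - \frac{4}{9 \left(z + 2\right)} + \frac{2}{3 \left(z + 1\right)} - \frac{2}{9 \left(z - 1\right)}; each piece integrates to a log, atan, or power term.
F(z) = - \frac{2 \log{\left(z - 1 \right)}}{9} + \frac{2 \log{\left(z + 1 \right)}}{3} - \frac{4 \log{\left(z + 2 \right)}}{9} is an antiderivative of f.
Check: d/dz[- \frac{2 \log{\left(z - 1 \right)}}{9} + \frac{2 \log{\left(z + 1 \right)}}{3} - \frac{4 \log{\left(z + 2 \right)}}{9}] = - \frac{4}{3 z^{3} + 6 z^{2} - 3 z - 6} = f(z).
F(11/2) = - \frac{4 \log{\left(\frac{15}{2} \right)}}{9} - \frac{2 \log{\left(\frac{9}{2} \right)}}{9} + \frac{2 \log{\left(\frac{13}{2} \right)}}{3}; F(3/2) = - \frac{4 \log{\left(\frac{7}{2} \right)}}{9} + \frac{2 \log{\left(2 \right)}}{9} + \frac{2 \log{\left(\frac{5}{2} \right)}}{3}.
Integral = F(11/2) - F(3/2) = - \frac{4 \log{\left(\frac{15}{2} \right)}}{9} - \frac{2 \log{\left(\frac{5}{2} \right)}}{3} - \frac{2 \log{\left(\frac{9}{2} \right)}}{9} - \frac{2 \log{\left(2 \right)}}{9} + \frac{4 \log{\left(\frac{7}{2} \right)}}{9} + \frac{2 \log{\left(\frac{13}{2} \right)}}{3}.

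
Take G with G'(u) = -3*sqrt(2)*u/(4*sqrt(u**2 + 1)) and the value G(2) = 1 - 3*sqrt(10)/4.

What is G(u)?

G(u) = -3*sqrt(2)*sqrt(u**2 + 1)/4 + 1

The substitution w = 2*u**2 + 2 works: G'(u) is exactly (dG/dw)*(dw/du) for that inner function.
A general antiderivative is -3*sqrt(2*u**2 + 2)/4 + C.
The condition gives C = 1 - 3*sqrt(10)/4 - (-3*sqrt(10)/4) = 1.
So G(u) = -3*sqrt(2)*sqrt(u**2 + 1)/4 + 1.
Check: d/du[-3*sqrt(2)*sqrt(u**2 + 1)/4 + 1] = -3*sqrt(2)*u/(4*sqrt(u**2 + 1)) = G'(u).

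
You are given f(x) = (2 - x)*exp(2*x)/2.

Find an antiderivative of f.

f has the shape u'v + uv' for u = 5/8 - x/4 and v = exp(2*x) — it is the derivative of the product u*v.
Check: d/dx[(5 - 2*x)*exp(2*x)/8] = -x*exp(2*x)/2 + exp(2*x), which equals f(x).

An antiderivative is F(x) = (5 - 2*x)*exp(2*x)/8.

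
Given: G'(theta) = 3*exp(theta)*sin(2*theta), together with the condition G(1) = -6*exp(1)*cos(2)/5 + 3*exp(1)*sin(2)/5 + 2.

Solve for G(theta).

G(theta) = -(-3*exp(theta)*sin(2*theta) + 6*exp(theta)*cos(2*theta) - 10)/5

A first test for any G(theta): its theta-derivative must equal the given G'(theta).
A general antiderivative is 3*exp(theta)*sin(2*theta)/5 - 6*exp(theta)*cos(2*theta)/5 + C.
The condition gives C = -6*exp(1)*cos(2)/5 + 3*exp(1)*sin(2)/5 + 2 - (-6*exp(1)*cos(2)/5 + 3*exp(1)*sin(2)/5) = 2.
So G(theta) = -(-3*exp(theta)*sin(2*theta) + 6*exp(theta)*cos(2*theta) - 10)/5.
Check: d/dtheta[-(-3*exp(theta)*sin(2*theta) + 6*exp(theta)*cos(2*theta) - 10)/5] = 3*exp(theta)*sin(2*theta) = G'(theta).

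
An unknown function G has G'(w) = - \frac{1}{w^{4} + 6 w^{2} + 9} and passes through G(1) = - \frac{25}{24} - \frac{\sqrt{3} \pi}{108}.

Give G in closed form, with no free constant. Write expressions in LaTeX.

G(w) = \frac{- 18 w^{2} - 3 w - \sqrt{3} \left(w^{2} + 3\right) \operatorname{atan}{\left(\frac{\sqrt{3} w}{3} \right)} - 54}{18 \left(w^{2} + 3\right)}

For G(w) to be correct, d/dw[G] must agree with the stated G'(w) identically.
A general antiderivative is - \frac{w}{6 w^{2} + 18} - \frac{\sqrt{3} \operatorname{atan}{\left(\frac{\sqrt{3} w}{3} \right)}}{18} + C.
The condition gives C = - \frac{25}{24} - \frac{\sqrt{3} \pi}{108} - (- \frac{\sqrt{3} \pi}{108} - \frac{1}{24}) = -1.
So G(w) = \frac{- 18 w^{2} - 3 w - \sqrt{3} \left(w^{2} + 3\right) \operatorname{atan}{\left(\frac{\sqrt{3} w}{3} \right)} - 54}{18 \left(w^{2} + 3\right)}.
Check: d/dw[\frac{- 18 w^{2} - 3 w - \sqrt{3} \left(w^{2} + 3\right) \operatorname{atan}{\left(\frac{\sqrt{3} w}{3} \right)} - 54}{18 \left(w^{2} + 3\right)}] = - \frac{1}{w^{4} + 6 w^{2} + 9} = G'(w).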